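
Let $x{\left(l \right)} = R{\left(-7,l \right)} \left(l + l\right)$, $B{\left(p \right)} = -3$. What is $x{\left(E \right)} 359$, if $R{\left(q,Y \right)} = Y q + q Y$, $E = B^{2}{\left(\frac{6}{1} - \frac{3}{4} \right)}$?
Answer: $-814212$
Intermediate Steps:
$E = 9$ ($E = \left(-3\right)^{2} = 9$)
$R{\left(q,Y \right)} = 2 Y q$ ($R{\left(q,Y \right)} = Y q + Y q = 2 Y q$)
$x{\left(l \right)} = - 28 l^{2}$ ($x{\left(l \right)} = 2 l \left(-7\right) \left(l + l\right) = - 14 l 2 l = - 28 l^{2}$)
$x{\left(E \right)} 359 = - 28 \cdot 9^{2} \cdot 359 = \left(-28\right) 81 \cdot 359 = \left(-2268\right) 359 = -814212$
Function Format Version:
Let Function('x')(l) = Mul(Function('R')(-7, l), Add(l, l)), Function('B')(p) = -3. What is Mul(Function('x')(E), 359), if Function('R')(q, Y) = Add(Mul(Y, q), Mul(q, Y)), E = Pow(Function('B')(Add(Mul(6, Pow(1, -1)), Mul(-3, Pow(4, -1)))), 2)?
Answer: -814212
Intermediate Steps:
E = 9 (E = Pow(-3, 2) = 9)
Function('R')(q, Y) = Mul(2, Y, q) (Function('R')(q, Y) = Add(Mul(Y, q), Mul(Y, q)) = Mul(2, Y, q))
Function('x')(l) = Mul(-28, Pow(l, 2)) (Function('x')(l) = Mul(Mul(2, l, -7), Add(l, l)) = Mul(Mul(-14, l), Mul(2, l)) = Mul(-28, Pow(l, 2)))
Mul(Function('x')(E), 359) = Mul(Mul(-28, Pow(9, 2)), 359) = Mul(Mul(-28, 81), 359) = Mul(-2268, 359) = -814212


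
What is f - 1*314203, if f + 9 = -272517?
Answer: -586729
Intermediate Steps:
f = -272526 (f = -9 - 272517 = -272526)
f - 1*314203 = -272526 - 1*314203 = -272526 - 314203 = -586729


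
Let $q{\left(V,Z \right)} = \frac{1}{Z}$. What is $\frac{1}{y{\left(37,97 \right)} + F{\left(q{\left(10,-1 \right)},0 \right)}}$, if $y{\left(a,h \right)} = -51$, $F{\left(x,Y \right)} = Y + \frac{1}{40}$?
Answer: $- \frac{40}{2039} \approx -0.019617$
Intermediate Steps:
$F{\left(x,Y \right)} = \frac{1}{40} + Y$ ($F{\left(x,Y \right)} = Y + \frac{1}{40} = \frac{1}{40} + Y$)
$\frac{1}{y{\left(37,97 \right)} + F{\left(q{\left(10,-1 \right)},0 \right)}} = \frac{1}{-51 + \left(\frac{1}{40} + 0\right)} = \frac{1}{-51 + \frac{1}{40}} = \frac{1}{- \frac{2039}{40}} = - \frac{40}{2039}$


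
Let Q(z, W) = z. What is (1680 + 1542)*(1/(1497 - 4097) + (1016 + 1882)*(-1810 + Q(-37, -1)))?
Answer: -22419925493211/1300 ≈ -1.7246e+10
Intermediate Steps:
(1680 + 1542)*(1/(1497 - 4097) + (1016 + 1882)*(-1810 + Q(-37, -1))) = (1680 + 1542)*(1/(1497 - 4097) + (1016 + 1882)*(-1810 - 37)) = 3222*(1/(-2600) + 2898*(-1847)) = 3222*(-1/2600 - 5352606) = 3222*(-13916775601/2600) = -22419925493211/1300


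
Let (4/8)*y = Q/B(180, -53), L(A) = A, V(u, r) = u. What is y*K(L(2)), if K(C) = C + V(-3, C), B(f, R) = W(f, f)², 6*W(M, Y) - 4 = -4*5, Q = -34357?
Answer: 309213/32 ≈ 9662.9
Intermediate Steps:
W(M, Y) = -8/3 (W(M, Y) = ⅔ + (-4*5)/6 = ⅔ + (⅙)*(-20) = ⅔ - 10/3 = -8/3)
B(f, R) = 64/9 (B(f, R) = (-8/3)² = 64/9)
K(C) = -3 + C (K(C) = C - 3 = -3 + C)
y = -309213/32 (y = 2*(-34357/64/9) = 2*(-34357*9/64) = 2*(-309213/64) = -309213/32 ≈ -9662.9)
y*K(L(2)) = -309213*(-3 + 2)/32 = -309213/32*(-1) = 309213/32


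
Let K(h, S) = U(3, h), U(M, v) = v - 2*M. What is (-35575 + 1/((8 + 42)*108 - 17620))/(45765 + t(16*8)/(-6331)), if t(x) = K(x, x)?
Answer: -211711805987/272353807420 ≈ -0.77734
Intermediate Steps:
K(h, S) = -6 + h (K(h, S) = h - 2*3 = h - 6 = -6 + h)
t(x) = -6 + x
(-35575 + 1/((8 + 42)*108 - 17620))/(45765 + t(16*8)/(-6331)) = (-35575 + 1/((8 + 42)*108 - 17620))/(45765 + (-6 + 16*8)/(-6331)) = (-35575 + 1/(50*108 - 17620))/(45765 + (-6 + 128)*(-1/6331)) = (-35575 + 1/(5400 - 17620))/(45765 + 122*(-1/6331)) = (-35575 + 1/(-12220))/(45765 - 122/6331) = (-35575 - 1/12220)/(289738093/6331) = -434726501/12220*6331/289738093 = -211711805987/272353807420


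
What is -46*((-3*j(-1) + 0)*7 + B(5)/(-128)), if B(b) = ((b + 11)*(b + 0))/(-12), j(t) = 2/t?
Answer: -92851/48 ≈ -1934.4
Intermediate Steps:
B(b) = -b*(11 + b)/12 (B(b) = ((11 + b)*b)*(-1/12) = (b*(11 + b))*(-1/12) = -b*(11 + b)/12)
-46*((-3*j(-1) + 0)*7 + B(5)/(-128)) = -46*((-6/(-1) + 0)*7 - 1/12*5*(11 + 5)/(-128)) = -46*((-6*(-1) + 0)*7 - 1/12*5*16*(-1/128)) = -46*((-3*(-2) + 0)*7 - 20/3*(-1/128)) = -46*((6 + 0)*7 + 5/96) = -46*(6*7 + 5/96) = -46*(42 + 5/96) = -46*4037/96 = -92851/48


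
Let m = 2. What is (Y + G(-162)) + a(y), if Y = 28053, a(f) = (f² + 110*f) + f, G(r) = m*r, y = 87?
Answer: 44955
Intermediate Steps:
G(r) = 2*r
a(f) = f² + 111*f
(Y + G(-162)) + a(y) = (28053 + 2*(-162)) + 87*(111 + 87) = (28053 - 324) + 87*198 = 27729 + 17226 = 44955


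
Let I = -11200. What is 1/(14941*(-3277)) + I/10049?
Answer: -548370568449/492015691193 ≈ -1.1145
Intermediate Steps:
1/(14941*(-3277)) + I/10049 = 1/(14941*(-3277)) - 11200/10049 = (1/14941)*(-1/3277) - 11200*1/10049 = -1/48961657 - 11200/10049 = -548370568449/492015691193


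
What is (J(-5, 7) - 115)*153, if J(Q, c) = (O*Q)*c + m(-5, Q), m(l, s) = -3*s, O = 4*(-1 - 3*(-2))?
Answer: -122400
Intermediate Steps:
O = 20 (O = 4*(-1 + 6) = 4*5 = 20)
J(Q, c) = -3*Q + 20*Q*c (J(Q, c) = (20*Q)*c - 3*Q = 20*Q*c - 3*Q = -3*Q + 20*Q*c)
(J(-5, 7) - 115)*153 = (-5*(-3 + 20*7) - 115)*153 = (-5*(-3 + 140) - 115)*153 = (-5*137 - 115)*153 = (-685 - 115)*153 = -800*153 = -122400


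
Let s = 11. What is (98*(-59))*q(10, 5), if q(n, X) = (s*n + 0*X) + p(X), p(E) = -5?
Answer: -607110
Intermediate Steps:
q(n, X) = -5 + 11*n (q(n, X) = (11*n + 0*X) - 5 = (11*n + 0) - 5 = 11*n - 5 = -5 + 11*n)
(98*(-59))*q(10, 5) = (98*(-59))*(-5 + 11*10) = -5782*(-5 + 110) = -5782*105 = -607110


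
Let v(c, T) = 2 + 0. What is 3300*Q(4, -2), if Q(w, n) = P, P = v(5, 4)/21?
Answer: 2200/7 ≈ 314.29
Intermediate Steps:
v(c, T) = 2
P = 2/21 ≈ 0.095238
Q(w, n) = 2/21
3300*Q(4, -2) = 3300*(2/21) = 2200/7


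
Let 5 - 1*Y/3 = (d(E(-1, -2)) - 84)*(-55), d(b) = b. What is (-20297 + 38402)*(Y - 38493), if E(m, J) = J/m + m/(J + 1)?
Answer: -938617515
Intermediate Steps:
E(m, J) = J/m + m/(1 + J)
Y = -13350 (Y = 15 - 3*((-2 + (-2)**2 + (-1)**2)/((-1)*(1 - 2)) - 84)*(-55) = 15 - 3*(-1*(-2 + 4 + 1)/(-1) - 84)*(-55) = 15 - 3*(-1*(-1)*3 - 84)*(-55) = 15 - 3*(3 - 84)*(-55) = 15 - (-243)*(-55) = 15 - 3*4455 = 15 - 13365 = -13350)
(-20297 + 38402)*(Y - 38493) = (-20297 + 38402)*(-13350 - 38493) = 18105*(-51843) = -938617515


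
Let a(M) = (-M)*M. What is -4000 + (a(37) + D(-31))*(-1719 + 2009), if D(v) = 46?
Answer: -387670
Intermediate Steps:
a(M) = -M²
-4000 + (a(37) + D(-31))*(-1719 + 2009) = -4000 + (-1*37² + 46)*(-1719 + 2009) = -4000 + (-1*1369 + 46)*290 = -4000 + (-1369 + 46)*290 = -4000 - 1323*290 = -4000 - 383670 = -387670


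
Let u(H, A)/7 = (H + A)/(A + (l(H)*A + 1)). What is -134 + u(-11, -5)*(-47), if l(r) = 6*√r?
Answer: 10*(-201*√11 + 290*I)/(-2*I + 15*√11) ≈ -136.12 + 52.82*I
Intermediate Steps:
u(H, A) = 7*(A + H)/(1 + A + 6*A*√H) (u(H, A) = 7*((H + A)/(A + ((6*√H)*A + 1))) = 7*((A + H)/(A + (6*A*√H + 1))) = 7*((A + H)/(A + (1 + 6*A*√H))) = 7*((A + H)/(1 + A + 6*A*√H)) = 7*(A + H)/(1 + A + 6*A*√H))
-134 + u(-11, -5)*(-47) = -134 + (7*(-5 - 11)/(1 - 5 + 6*(-5)*√(-11)))*(-47) = -134 + (7*(-16)/(1 - 5 + 6*(-5)*(I*√11)))*(-47) = -134 + (7*(-16)/(1 - 5 - 30*I*√11))*(-47) = -134 + (7*(-16)/(-4 - 30*I*√11))*(-47) = -134 - 112/(-4 - 30*I*√11)*(-47) = -134 + 5264/(-4 - 30*I*√11)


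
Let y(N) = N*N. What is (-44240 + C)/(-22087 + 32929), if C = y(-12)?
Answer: -1696/417 ≈ -4.0671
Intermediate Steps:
y(N) = N²
C = 144 (C = (-12)² = 144)
(-44240 + C)/(-22087 + 32929) = (-44240 + 144)/(-22087 + 32929) = -44096/10842 = -44096*1/10842 = -1696/417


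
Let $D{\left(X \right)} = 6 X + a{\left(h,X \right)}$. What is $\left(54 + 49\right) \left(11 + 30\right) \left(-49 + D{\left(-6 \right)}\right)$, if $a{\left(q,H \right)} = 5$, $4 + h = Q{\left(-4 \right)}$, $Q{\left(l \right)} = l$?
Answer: $-337840$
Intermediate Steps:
$h = -8$ ($h = -4 - 4 = -8$)
$D{\left(X \right)} = 5 + 6 X$ ($D{\left(X \right)} = 6 X + 5 = 5 + 6 X$)
$\left(54 + 49\right) \left(11 + 30\right) \left(-49 + D{\left(-6 \right)}\right) = \left(54 + 49\right) \left(11 + 30\right) \left(-49 + \left(5 + 6 \left(-6\right)\right)\right) = 103 \cdot 41 \left(-49 + \left(5 - 36\right)\right) = 103 \cdot 41 \left(-49 - 31\right) = 103 \cdot 41 \left(-80\right) = 103 \left(-3280\right) = -337840$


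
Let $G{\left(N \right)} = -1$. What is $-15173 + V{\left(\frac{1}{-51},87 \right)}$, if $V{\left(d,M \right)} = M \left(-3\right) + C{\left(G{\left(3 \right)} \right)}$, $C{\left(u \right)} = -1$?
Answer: $-15435$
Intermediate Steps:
$V{\left(d,M \right)} = -1 - 3 M$ ($V{\left(d,M \right)} = M \left(-3\right) - 1 = - 3 M - 1 = -1 - 3 M$)
$-15173 + V{\left(\frac{1}{-51},87 \right)} = -15173 - 262 = -15435$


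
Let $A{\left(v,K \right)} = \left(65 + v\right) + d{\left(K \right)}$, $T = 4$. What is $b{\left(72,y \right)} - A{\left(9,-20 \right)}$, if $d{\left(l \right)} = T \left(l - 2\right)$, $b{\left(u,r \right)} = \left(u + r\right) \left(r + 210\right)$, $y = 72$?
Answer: $40622$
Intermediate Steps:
$b{\left(u,r \right)} = \left(210 + r\right) \left(r + u\right)$ ($b{\left(u,r \right)} = \left(r + u\right) \left(210 + r\right) = \left(210 + r\right) \left(r + u\right)$)
$d{\left(l \right)} = -8 + 4 l$ ($d{\left(l \right)} = 4 \left(l - 2\right) = 4 \left(-2 + l\right) = -8 + 4 l$)
$A{\left(v,K \right)} = 57 + v + 4 K$ ($A{\left(v,K \right)} = \left(65 + v\right) + \left(-8 + 4 K\right) = 57 + v + 4 K$)
$b{\left(72,y \right)} - A{\left(9,-20 \right)} = \left(72^{2} + 210 \cdot 72 + 210 \cdot 72 + 72 \cdot 72\right) - \left(57 + 9 + 4 \left(-20\right)\right) = \left(5184 + 15120 + 15120 + 5184\right) - \left(57 + 9 - 80\right) = 40608 - -14 = 40608 + 14 = 40622$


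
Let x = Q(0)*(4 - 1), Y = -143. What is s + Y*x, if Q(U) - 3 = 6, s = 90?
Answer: -3771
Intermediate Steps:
Q(U) = 9 (Q(U) = 3 + 6 = 9)
x = 27 (x = 9*(4 - 1) = 9*3 = 27)
s + Y*x = 90 - 143*27 = 90 - 3861 = -3771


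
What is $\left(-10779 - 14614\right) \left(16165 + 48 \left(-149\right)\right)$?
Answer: $-228867109$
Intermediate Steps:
$\left(-10779 - 14614\right) \left(16165 + 48 \left(-149\right)\right) = - 25393 \left(16165 - 7152\right) = \left(-25393\right) 9013 = -228867109$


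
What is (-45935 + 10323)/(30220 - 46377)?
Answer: 35612/16157 ≈ 2.2041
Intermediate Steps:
(-45935 + 10323)/(30220 - 46377) = -35612/(-16157) = -35612*(-1/16157) = 35612/16157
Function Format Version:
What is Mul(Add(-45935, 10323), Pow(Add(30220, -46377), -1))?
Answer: Rational(35612, 16157) ≈ 2.2041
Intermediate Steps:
Mul(Add(-45935, 10323), Pow(Add(30220, -46377), -1)) = Mul(-35612, Pow(-16157, -1)) = Mul(-35612, Rational(-1, 16157)) = Rational(35612, 16157)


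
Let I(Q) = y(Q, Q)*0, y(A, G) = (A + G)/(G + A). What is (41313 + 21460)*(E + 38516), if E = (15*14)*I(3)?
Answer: 2417764868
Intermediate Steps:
y(A, G) = 1 (y(A, G) = (A + G)/(A + G) = 1)
I(Q) = 0 (I(Q) = 1*0 = 0)
E = 0 (E = (15*14)*0 = 210*0 = 0)
(41313 + 21460)*(E + 38516) = (41313 + 21460)*(0 + 38516) = 62773*38516 = 2417764868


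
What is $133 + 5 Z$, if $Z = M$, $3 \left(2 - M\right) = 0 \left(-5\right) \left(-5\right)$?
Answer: $143$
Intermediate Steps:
$M = 2$ ($M = 2 - \frac{0 \left(-5\right) \left(-5\right)}{3} = 2 - \frac{0 \left(-5\right)}{3} = 2 - 0 = 2 + 0 = 2$)
$Z = 2$
$133 + 5 Z = 133 + 5 \cdot 2 = 133 + 10 = 143$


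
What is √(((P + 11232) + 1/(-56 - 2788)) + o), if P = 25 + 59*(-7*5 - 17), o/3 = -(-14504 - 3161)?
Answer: √13746576305/474 ≈ 247.35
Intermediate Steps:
o = 52995 (o = 3*(-(-14504 - 3161)) = 3*(-1*(-17665)) = 3*17665 = 52995)
P = -3043 (P = 25 + 59*(-35 - 17) = 25 + 59*(-52) = 25 - 3068 = -3043)
√(((P + 11232) + 1/(-56 - 2788)) + o) = √(((-3043 + 11232) + 1/(-56 - 2788)) + 52995) = √((8189 + 1/(-2844)) + 52995) = √((8189 - 1/2844) + 52995) = √(23289515/2844 + 52995) = √(174007295/2844) = √13746576305/474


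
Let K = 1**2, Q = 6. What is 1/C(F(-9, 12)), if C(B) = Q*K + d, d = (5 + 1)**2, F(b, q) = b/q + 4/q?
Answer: 1/42 ≈ 0.023810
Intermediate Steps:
K = 1
F(b, q) = 4/q + b/q
d = 36 (d = 6**2 = 36)
C(B) = 42 (C(B) = 6*1 + 36 = 6 + 36 = 42)
1/C(F(-9, 12)) = 1/42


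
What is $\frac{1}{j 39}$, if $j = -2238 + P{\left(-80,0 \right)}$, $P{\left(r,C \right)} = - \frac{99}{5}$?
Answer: $- \frac{5}{440271} \approx -1.1357 \cdot 10^{-5}$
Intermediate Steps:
$P{\left(r,C \right)} = - \frac{99}{5}$ ($P{\left(r,C \right)} = \left(-99\right) \frac{1}{5} = - \frac{99}{5}$)
$j = - \frac{11289}{5}$ ($j = -2238 - \frac{99}{5} = - \frac{11289}{5} \approx -2257.8$)
$\frac{1}{j 39} = \frac{1}{\left(- \frac{11289}{5}\right) 39} = \frac{1}{- \frac{440271}{5}} = - \frac{5}{440271}$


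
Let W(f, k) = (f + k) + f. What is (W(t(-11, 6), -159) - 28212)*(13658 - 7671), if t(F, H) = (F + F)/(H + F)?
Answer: -849022457/5 ≈ -1.6980e+8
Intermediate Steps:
t(F, H) = 2*F/(F + H) (t(F, H) = (2*F)/(F + H) = 2*F/(F + H))
W(f, k) = k + 2*f
(W(t(-11, 6), -159) - 28212)*(13658 - 7671) = ((-159 + 2*(2*(-11)/(-11 + 6))) - 28212)*(13658 - 7671) = ((-159 + 2*(2*(-11)/(-5))) - 28212)*5987 = ((-159 + 2*(2*(-11)*(-⅕))) - 28212)*5987 = ((-159 + 2*(22/5)) - 28212)*5987 = ((-159 + 44/5) - 28212)*5987 = (-751/5 - 28212)*5987 = -141811/5*5987 = -849022457/5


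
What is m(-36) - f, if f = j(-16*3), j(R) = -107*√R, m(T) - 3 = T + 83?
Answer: 50 + 428*I*√3 ≈ 50.0 + 741.32*I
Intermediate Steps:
m(T) = 86 + T (m(T) = 3 + (T + 83) = 3 + (83 + T) = 86 + T)
f = -428*I*√3 (f = -107*4*I*√3 = -428*I*√3 ≈ -741.32*I)
m(-36) - f = (86 - 36) - (-428)*I*√3 = 50 + 428*I*√3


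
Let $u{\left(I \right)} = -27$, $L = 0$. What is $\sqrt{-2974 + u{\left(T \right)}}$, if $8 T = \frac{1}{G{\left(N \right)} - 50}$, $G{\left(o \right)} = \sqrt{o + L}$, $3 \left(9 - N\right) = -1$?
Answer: $i \sqrt{3001} \approx 54.781 i$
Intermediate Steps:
$N = \frac{28}{3}$ ($N = 9 - - \frac{1}{3} = 9 + \frac{1}{3} = \frac{28}{3} \approx 9.3333$)
$G{\left(o \right)} = \sqrt{o}$ ($G{\left(o \right)} = \sqrt{o + 0} = \sqrt{o}$)
$T = \frac{1}{8 \left(-50 + \frac{2 \sqrt{21}}{3}\right)}$ ($T = \frac{1}{8 \left(\sqrt{\frac{28}{3}} - 50\right)} = \frac{1}{8 \left(\frac{2 \sqrt{21}}{3} - 50\right)} = \frac{1}{8 \left(-50 + \frac{2 \sqrt{21}}{3}\right)} \approx -0.0026627$)
$\sqrt{-2974 + u{\left(T \right)}} = \sqrt{-2974 - 27} = \sqrt{-3001} = i \sqrt{3001}$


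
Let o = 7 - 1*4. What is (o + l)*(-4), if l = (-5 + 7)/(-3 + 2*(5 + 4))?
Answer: -188/15 ≈ -12.533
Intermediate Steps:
o = 3 (o = 7 - 4 = 3)
l = 2/15 (l = 2/(-3 + 2*9) = 2/(-3 + 18) = 2/15 ≈ 0.13333)
(o + l)*(-4) = (3 + 2/15)*(-4) = (47/15)*(-4) = -188/15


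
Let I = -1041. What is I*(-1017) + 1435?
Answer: 1060132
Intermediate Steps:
I*(-1017) + 1435 = -1041*(-1017) + 1435 = 1058697 + 1435 = 1060132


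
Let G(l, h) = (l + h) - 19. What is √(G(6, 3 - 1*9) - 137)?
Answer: 2*I*√39 ≈ 12.49*I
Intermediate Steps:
G(l, h) = -19 + h + l (G(l, h) = (h + l) - 19 = -19 + h + l)
√(G(6, 3 - 1*9) - 137) = √((-19 + (3 - 1*9) + 6) - 137) = √((-19 + (3 - 9) + 6) - 137) = √((-19 - 6 + 6) - 137) = √(-19 - 137) = √(-156) = 2*I*√39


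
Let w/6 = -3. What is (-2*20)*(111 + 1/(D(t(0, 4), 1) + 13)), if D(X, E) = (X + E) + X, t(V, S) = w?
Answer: -48820/11 ≈ -4438.2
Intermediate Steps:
w = -18 (w = 6*(-3) = -18)
t(V, S) = -18
D(X, E) = E + 2*X (D(X, E) = (E + X) + X = E + 2*X)
(-2*20)*(111 + 1/(D(t(0, 4), 1) + 13)) = (-2*20)*(111 + 1/((1 + 2*(-18)) + 13)) = -40*(111 + 1/((1 - 36) + 13)) = -40*(111 + 1/(-35 + 13)) = -40*(111 + 1/(-22)) = -40*(111 - 1/22) = -40*2441/22 = -48820/11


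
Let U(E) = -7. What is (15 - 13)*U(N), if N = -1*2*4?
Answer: -14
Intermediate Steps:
N = -8 (N = -2*4 = -8)
(15 - 13)*U(N) = (15 - 13)*(-7) = 2*(-7) = -14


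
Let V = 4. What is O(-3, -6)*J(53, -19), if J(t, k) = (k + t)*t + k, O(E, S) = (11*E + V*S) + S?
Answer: -112329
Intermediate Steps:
O(E, S) = 5*S + 11*E (O(E, S) = (11*E + 4*S) + S = (4*S + 11*E) + S = 5*S + 11*E)
J(t, k) = k + t*(k + t) (J(t, k) = t*(k + t) + k = k + t*(k + t))
O(-3, -6)*J(53, -19) = (5*(-6) + 11*(-3))*(-19 + 53**2 - 19*53) = (-30 - 33)*(-19 + 2809 - 1007) = -63*1783 = -112329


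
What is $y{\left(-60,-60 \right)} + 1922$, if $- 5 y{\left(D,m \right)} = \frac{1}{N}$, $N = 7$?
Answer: $\frac{67269}{35} \approx 1922.0$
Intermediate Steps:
$y{\left(D,m \right)} = - \frac{1}{35}$ ($y{\left(D,m \right)} = - \frac{1}{5 \cdot 7} = \left(- \frac{1}{5}\right) \frac{1}{7} = - \frac{1}{35}$)
$y{\left(-60,-60 \right)} + 1922 = - \frac{1}{35} + 1922 = \frac{67269}{35}$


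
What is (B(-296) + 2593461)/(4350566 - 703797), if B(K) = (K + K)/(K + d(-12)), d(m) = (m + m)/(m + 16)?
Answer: 55944701/78666017 ≈ 0.71117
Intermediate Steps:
d(m) = 2*m/(16 + m) (d(m) = (2*m)/(16 + m) = 2*m/(16 + m))
B(K) = 2*K/(-6 + K) (B(K) = (K + K)/(K + 2*(-12)/(16 - 12)) = (2*K)/(K + 2*(-12)/4) = (2*K)/(K + 2*(-12)*(¼)) = (2*K)/(K - 6) = (2*K)/(-6 + K) = 2*K/(-6 + K))
(B(-296) + 2593461)/(4350566 - 703797) = (2*(-296)/(-6 - 296) + 2593461)/(4350566 - 703797) = (2*(-296)/(-302) + 2593461)/3646769 = (2*(-296)*(-1/302) + 2593461)*(1/3646769) = (296/151 + 2593461)*(1/3646769) = (391612907/151)*(1/3646769) = 55944701/78666017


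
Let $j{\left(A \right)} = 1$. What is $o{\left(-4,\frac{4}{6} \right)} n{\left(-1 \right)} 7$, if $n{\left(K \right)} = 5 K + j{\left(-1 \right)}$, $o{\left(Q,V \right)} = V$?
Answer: $- \frac{56}{3} \approx -18.667$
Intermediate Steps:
$n{\left(K \right)} = 1 + 5 K$ ($n{\left(K \right)} = 5 K + 1 = 1 + 5 K$)
$o{\left(-4,\frac{4}{6} \right)} n{\left(-1 \right)} 7 = \frac{4}{6} \left(1 + 5 \left(-1\right)\right) 7 = 4 \cdot \frac{1}{6} \left(1 - 5\right) 7 = \frac{2}{3} \left(-4\right) 7 = \left(- \frac{8}{3}\right) 7 = - \frac{56}{3}$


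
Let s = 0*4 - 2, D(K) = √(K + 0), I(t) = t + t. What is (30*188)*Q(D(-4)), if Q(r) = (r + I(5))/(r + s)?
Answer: -11280 - 16920*I ≈ -11280.0 - 16920.0*I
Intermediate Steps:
I(t) = 2*t
D(K) = √K
s = -2 (s = 0 - 2 = -2)
Q(r) = (10 + r)/(-2 + r) (Q(r) = (r + 2*5)/(r - 2) = (r + 10)/(-2 + r) = (10 + r)/(-2 + r))
(30*188)*Q(D(-4)) = (30*188)*((10 + √(-4))/(-2 + √(-4))) = 5640*((10 + 2*I)/(-2 + 2*I)) = 5640*(((-2 - 2*I)/8)*(10 + 2*I)) = 5640*((-2 - 2*I)*(10 + 2*I)/8) = 705*(-2 - 2*I)*(10 + 2*I)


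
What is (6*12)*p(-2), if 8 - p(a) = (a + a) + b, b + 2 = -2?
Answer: 1152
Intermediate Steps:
b = -4 (b = -2 - 2 = -4)
p(a) = 12 - 2*a (p(a) = 8 - ((a + a) - 4) = 8 - (2*a - 4) = 8 - (-4 + 2*a) = 8 + (4 - 2*a) = 12 - 2*a)
(6*12)*p(-2) = (6*12)*(12 - 2*(-2)) = 72*(12 + 4) = 72*16 = 1152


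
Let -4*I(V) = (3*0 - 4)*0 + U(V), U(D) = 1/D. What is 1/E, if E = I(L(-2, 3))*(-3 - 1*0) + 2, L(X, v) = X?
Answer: 8/13 ≈ 0.61539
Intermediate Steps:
I(V) = -1/(4*V) (I(V) = -((3*0 - 4)*0 + 1/V)/4 = -((0 - 4)*0 + 1/V)/4 = -(-4*0 + 1/V)/4 = -(0 + 1/V)/4 = -1/(4*V))
E = 13/8 (E = (-1/4/(-2))*(-3 - 1*0) + 2 = (-1/4*(-1/2))*(-3 + 0) + 2 = (1/8)*(-3) + 2 = -3/8 + 2 = 13/8 ≈ 1.6250)
1/E = 1/(13/8) = 8/13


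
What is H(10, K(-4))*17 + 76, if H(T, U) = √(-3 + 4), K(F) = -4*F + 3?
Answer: 93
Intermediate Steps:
K(F) = 3 - 4*F
H(T, U) = 1 (H(T, U) = √1 = 1)
H(10, K(-4))*17 + 76 = 1*17 + 76 = 17 + 76 = 93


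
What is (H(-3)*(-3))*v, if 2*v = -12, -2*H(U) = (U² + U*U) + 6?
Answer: -216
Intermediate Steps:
H(U) = -3 - U² (H(U) = -((U² + U*U) + 6)/2 = -((U² + U²) + 6)/2 = -(2*U² + 6)/2 = -(6 + 2*U²)/2 = -3 - U²)
v = -6 (v = (½)*(-12) = -6)
(H(-3)*(-3))*v = ((-3 - 1*(-3)²)*(-3))*(-6) = ((-3 - 1*9)*(-3))*(-6) = ((-3 - 9)*(-3))*(-6) = -12*(-3)*(-6) = 36*(-6) = -216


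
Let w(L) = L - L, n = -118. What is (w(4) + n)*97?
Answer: -11446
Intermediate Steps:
w(L) = 0
(w(4) + n)*97 = (0 - 118)*97 = -118*97 = -11446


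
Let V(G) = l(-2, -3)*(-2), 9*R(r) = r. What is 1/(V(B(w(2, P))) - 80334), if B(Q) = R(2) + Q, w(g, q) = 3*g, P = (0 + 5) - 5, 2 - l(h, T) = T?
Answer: -1/80344 ≈ -1.2446e-5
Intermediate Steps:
R(r) = r/9
l(h, T) = 2 - T
P = 0 (P = 5 - 5 = 0)
B(Q) = 2/9 + Q (B(Q) = (⅑)*2 + Q = 2/9 + Q)
V(G) = -10 (V(G) = (2 - 1*(-3))*(-2) = (2 + 3)*(-2) = 5*(-2) = -10)
1/(V(B(w(2, P))) - 80334) = 1/(-10 - 80334) = 1/(-80344) = -1/80344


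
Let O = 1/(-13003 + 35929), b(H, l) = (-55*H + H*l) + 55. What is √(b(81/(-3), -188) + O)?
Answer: √3477379388142/22926 ≈ 81.339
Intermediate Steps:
b(H, l) = 55 - 55*H + H*l
O = 1/22926 ≈ 4.3619e-5
√(b(81/(-3), -188) + O) = √((55 - 4455/(-3) + (81/(-3))*(-188)) + 1/22926) = √((55 - 4455*(-1)/3 + (81*(-⅓))*(-188)) + 1/22926) = √((55 - 55*(-27) - 27*(-188)) + 1/22926) = √((55 + 1485 + 5076) + 1/22926) = √(6616 + 1/22926) = √(151678417/22926) = √3477379388142/22926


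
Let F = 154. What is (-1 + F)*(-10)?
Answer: -1530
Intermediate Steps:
(-1 + F)*(-10) = (-1 + 154)*(-10) = 153*(-10) = -1530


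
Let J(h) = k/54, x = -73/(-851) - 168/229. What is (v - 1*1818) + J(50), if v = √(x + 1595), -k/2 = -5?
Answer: -49081/27 + √60550026633766/194879 ≈ -1777.9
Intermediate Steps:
k = 10 (k = -2*(-5) = 10)
x = -126251/194879 (x = -73*(-1/851) - 168*1/229 = 73/851 - 168/229 = -126251/194879 ≈ -0.64784)
J(h) = 5/27 (J(h) = 10/54 = 10*(1/54) = 5/27)
v = √60550026633766/194879 (v = √(-126251/194879 + 1595) = √(310705754/194879) = √60550026633766/194879 ≈ 39.929)
(v - 1*1818) + J(50) = (√60550026633766/194879 - 1*1818) + 5/27 = (√60550026633766/194879 - 1818) + 5/27 = (-1818 + √60550026633766/194879) + 5/27 = -49081/27 + √60550026633766/194879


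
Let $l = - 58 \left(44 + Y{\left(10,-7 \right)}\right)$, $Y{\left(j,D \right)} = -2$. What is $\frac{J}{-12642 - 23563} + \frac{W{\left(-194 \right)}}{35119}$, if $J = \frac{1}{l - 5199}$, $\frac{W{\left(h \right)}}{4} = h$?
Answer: $- \frac{214505900681}{9707775720825} \approx -0.022096$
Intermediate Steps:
$W{\left(h \right)} = 4 h$
$l = -2436$ ($l = - 58 \left(44 - 2\right) = \left(-58\right) 42 = -2436$)
$J = - \frac{1}{7635}$ ($J = \frac{1}{-2436 - 5199} = \frac{1}{-7635} = - \frac{1}{7635} \approx -0.00013098$)
$\frac{J}{-12642 - 23563} + \frac{W{\left(-194 \right)}}{35119} = - \frac{1}{7635 \left(-12642 - 23563\right)} + \frac{4 \left(-194\right)}{35119} = - \frac{1}{7635 \left(-36205\right)} - \frac{776}{35119} = \left(- \frac{1}{7635}\right) \left(- \frac{1}{36205}\right) - \frac{776}{35119} = \frac{1}{276425175} - \frac{776}{35119} = - \frac{214505900681}{9707775720825}$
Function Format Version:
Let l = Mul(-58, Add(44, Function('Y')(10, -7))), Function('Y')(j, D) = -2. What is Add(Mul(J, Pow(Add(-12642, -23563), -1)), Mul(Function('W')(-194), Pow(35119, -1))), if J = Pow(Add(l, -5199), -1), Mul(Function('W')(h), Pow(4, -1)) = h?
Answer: Rational(-214505900681, 9707775720825) ≈ -0.022096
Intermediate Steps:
Function('W')(h) = Mul(4, h)
l = -2436 (l = Mul(-58, Add(44, -2)) = Mul(-58, 42) = -2436)
J = Rational(-1, 7635) (J = Pow(Add(-2436, -5199), -1) = Pow(-7635, -1) = Rational(-1, 7635) ≈ -0.00013098)
Add(Mul(J, Pow(Add(-12642, -23563), -1)), Mul(Function('W')(-194), Pow(35119, -1))) = Add(Mul(Rational(-1, 7635), Pow(Add(-12642, -23563), -1)), Mul(Mul(4, -194), Pow(35119, -1))) = Add(Mul(Rational(-1, 7635), Pow(-36205, -1)), Mul(-776, Rational(1, 35119))) = Add(Mul(Rational(-1, 7635), Rational(-1, 36205)), Rational(-776, 35119)) = Add(Rational(1, 276425175), Rational(-776, 35119)) = Rational(-214505900681, 9707775720825)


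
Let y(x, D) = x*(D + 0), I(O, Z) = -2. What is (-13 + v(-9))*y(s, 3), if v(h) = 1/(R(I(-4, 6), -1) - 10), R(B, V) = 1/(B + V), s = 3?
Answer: -3654/31 ≈ -117.87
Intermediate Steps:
y(x, D) = D*x (y(x, D) = x*D = D*x)
v(h) = -3/31 (v(h) = 1/(1/(-2 - 1) - 10) = 1/(1/(-3) - 10) = 1/(-1/3 - 10) = 1/(-31/3) = -3/31)
(-13 + v(-9))*y(s, 3) = (-13 - 3/31)*(3*3) = -406/31*9 = -3654/31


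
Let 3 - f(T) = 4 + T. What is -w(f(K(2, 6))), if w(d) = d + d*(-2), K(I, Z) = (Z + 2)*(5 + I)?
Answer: -57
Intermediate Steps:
K(I, Z) = (2 + Z)*(5 + I)
f(T) = -1 - T (f(T) = 3 - (4 + T) = 3 + (-4 - T) = -1 - T)
w(d) = -d (w(d) = d - 2*d = -d)
-w(f(K(2, 6))) = -(-1)*(-1 - (10 + 2*2 + 5*6 + 2*6)) = -(-1)*(-1 - (10 + 4 + 30 + 12)) = -(-1)*(-1 - 1*56) = -(-1)*(-1 - 56) = -(-1)*(-57) = -1*57 = -57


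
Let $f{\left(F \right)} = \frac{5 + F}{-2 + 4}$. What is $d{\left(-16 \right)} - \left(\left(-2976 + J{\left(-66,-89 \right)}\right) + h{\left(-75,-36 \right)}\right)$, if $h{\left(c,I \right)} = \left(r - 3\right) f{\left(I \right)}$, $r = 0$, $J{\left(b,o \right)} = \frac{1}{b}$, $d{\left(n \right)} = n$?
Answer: $\frac{96146}{33} \approx 2913.5$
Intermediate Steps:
$f{\left(F \right)} = \frac{5}{2} + \frac{F}{2}$ ($f{\left(F \right)} = \frac{5 + F}{2} = \left(5 + F\right) \frac{1}{2} = \frac{5}{2} + \frac{F}{2}$)
$h{\left(c,I \right)} = - \frac{15}{2} - \frac{3 I}{2}$ ($h{\left(c,I \right)} = \left(0 - 3\right) \left(\frac{5}{2} + \frac{I}{2}\right) = - 3 \left(\frac{5}{2} + \frac{I}{2}\right) = - \frac{15}{2} - \frac{3 I}{2}$)
$d{\left(-16 \right)} - \left(\left(-2976 + J{\left(-66,-89 \right)}\right) + h{\left(-75,-36 \right)}\right) = -16 - \left(\left(-2976 + \frac{1}{-66}\right) - - \frac{93}{2}\right) = -16 - \left(\left(-2976 - \frac{1}{66}\right) + \left(- \frac{15}{2} + 54\right)\right) = -16 - \left(- \frac{196417}{66} + \frac{93}{2}\right) = -16 - - \frac{96674}{33} = -16 + \frac{96674}{33} = \frac{96146}{33}$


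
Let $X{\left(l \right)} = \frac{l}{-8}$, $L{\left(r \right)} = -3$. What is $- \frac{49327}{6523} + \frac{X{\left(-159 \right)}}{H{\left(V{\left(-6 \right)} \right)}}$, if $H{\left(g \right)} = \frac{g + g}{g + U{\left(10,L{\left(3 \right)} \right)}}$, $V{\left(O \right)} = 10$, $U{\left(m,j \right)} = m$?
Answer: $\frac{642541}{52184} \approx 12.313$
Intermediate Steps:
$X{\left(l \right)} = - \frac{l}{8}$ ($X{\left(l \right)} = l \left(- \frac{1}{8}\right) = - \frac{l}{8}$)
$H{\left(g \right)} = \frac{2 g}{10 + g}$ ($H{\left(g \right)} = \frac{g + g}{g + 10} = \frac{2 g}{10 + g}$)
$- \frac{49327}{6523} + \frac{X{\left(-159 \right)}}{H{\left(V{\left(-6 \right)} \right)}} = - \frac{49327}{6523} + \frac{\left(- \frac{1}{8}\right) \left(-159\right)}{2 \cdot 10 \frac{1}{10 + 10}} = \left(-49327\right) \frac{1}{6523} + \frac{159}{8 \cdot 2 \cdot 10 \cdot \frac{1}{20}} = - \frac{49327}{6523} + \frac{159}{8 \cdot 2 \cdot 10 \cdot \frac{1}{20}} = - \frac{49327}{6523} + \frac{159}{8 \cdot 1} = - \frac{49327}{6523} + \frac{159}{8} \cdot 1 = - \frac{49327}{6523} + \frac{159}{8} = \frac{642541}{52184}$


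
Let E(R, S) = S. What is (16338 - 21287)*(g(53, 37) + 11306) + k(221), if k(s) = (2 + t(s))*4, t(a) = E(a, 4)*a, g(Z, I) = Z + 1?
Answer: -56217096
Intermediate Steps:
g(Z, I) = 1 + Z
t(a) = 4*a
k(s) = 8 + 16*s (k(s) = (2 + 4*s)*4 = 8 + 16*s)
(16338 - 21287)*(g(53, 37) + 11306) + k(221) = (16338 - 21287)*((1 + 53) + 11306) + (8 + 16*221) = -4949*(54 + 11306) + (8 + 3536) = -4949*11360 + 3544 = -56220640 + 3544 = -56217096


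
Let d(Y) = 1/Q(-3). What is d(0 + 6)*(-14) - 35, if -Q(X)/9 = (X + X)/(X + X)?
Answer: -301/9 ≈ -33.444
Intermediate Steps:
Q(X) = -9 (Q(X) = -9*(X + X)/(X + X) = -9*2*X/(2*X) = -9*2*X*1/(2*X) = -9*1 = -9)
d(Y) = -⅑ (d(Y) = 1/(-9) = -⅑)
d(0 + 6)*(-14) - 35 = -⅑*(-14) - 35 = 14/9 - 35 = -301/9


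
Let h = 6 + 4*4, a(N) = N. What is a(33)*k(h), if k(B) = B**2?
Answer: 15972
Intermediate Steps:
h = 22 (h = 6 + 16 = 22)
a(33)*k(h) = 33*22**2 = 33*484 = 15972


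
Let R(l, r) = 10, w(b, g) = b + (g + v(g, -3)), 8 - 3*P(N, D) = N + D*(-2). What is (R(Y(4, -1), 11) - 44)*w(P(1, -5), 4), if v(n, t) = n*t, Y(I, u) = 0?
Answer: 306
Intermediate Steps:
P(N, D) = 8/3 - N/3 + 2*D/3 (P(N, D) = 8/3 - (N + D*(-2))/3 = 8/3 - (N - 2*D)/3 = 8/3 + (-N/3 + 2*D/3) = 8/3 - N/3 + 2*D/3)
w(b, g) = b - 2*g (w(b, g) = b + (g + g*(-3)) = b + (g - 3*g) = b - 2*g)
(R(Y(4, -1), 11) - 44)*w(P(1, -5), 4) = (10 - 44)*((8/3 - 1/3*1 + (2/3)*(-5)) - 2*4) = -34*((8/3 - 1/3 - 10/3) - 8) = -34*(-1 - 8) = -34*(-9) = 306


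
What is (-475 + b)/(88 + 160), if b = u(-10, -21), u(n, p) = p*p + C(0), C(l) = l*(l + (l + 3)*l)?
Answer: -17/124 ≈ -0.13710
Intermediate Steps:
C(l) = l*(l + l*(3 + l)) (C(l) = l*(l + (3 + l)*l) = l*(l + l*(3 + l)))
u(n, p) = p² (u(n, p) = p*p + 0²*(4 + 0) = p² + 0*4 = p² + 0 = p²)
b = 441 (b = (-21)² = 441)
(-475 + b)/(88 + 160) = (-475 + 441)/(88 + 160) = -34/248 = -34*1/248 = -17/124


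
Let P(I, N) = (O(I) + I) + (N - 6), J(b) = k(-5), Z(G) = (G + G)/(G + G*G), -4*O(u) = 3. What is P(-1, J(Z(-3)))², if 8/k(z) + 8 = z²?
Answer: 245025/4624 ≈ 52.990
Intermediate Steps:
O(u) = -¾ (O(u) = -¼*3 = -¾)
Z(G) = 2*G/(G + G²) (Z(G) = (2*G)/(G + G²) = 2*G/(G + G²))
k(z) = 8/(-8 + z²)
J(b) = 8/17 (J(b) = 8/(-8 + (-5)²) = 8/(-8 + 25) = 8/17)
P(I, N) = -27/4 + I + N (P(I, N) = (-¾ + I) + (N - 6) = (-¾ + I) + (-6 + N) = -27/4 + I + N)
P(-1, J(Z(-3)))² = (-27/4 - 1 + 8/17)² = (-495/68)² = 245025/4624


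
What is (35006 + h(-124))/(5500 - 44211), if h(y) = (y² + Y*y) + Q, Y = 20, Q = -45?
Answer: -47857/38711 ≈ -1.2363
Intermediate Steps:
h(y) = -45 + y² + 20*y (h(y) = (y² + 20*y) - 45 = -45 + y² + 20*y)
(35006 + h(-124))/(5500 - 44211) = (35006 + (-45 + (-124)² + 20*(-124)))/(5500 - 44211) = (35006 + (-45 + 15376 - 2480))/(-38711) = (35006 + 12851)*(-1/38711) = 47857*(-1/38711) = -47857/38711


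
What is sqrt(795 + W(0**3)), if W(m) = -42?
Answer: sqrt(753) ≈ 27.441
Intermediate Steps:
sqrt(795 + W(0**3)) = sqrt(795 - 42) = sqrt(753)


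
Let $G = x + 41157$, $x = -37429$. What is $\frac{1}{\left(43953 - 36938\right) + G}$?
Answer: $\frac{1}{10743} \approx 9.3084 \cdot 10^{-5}$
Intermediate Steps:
$G = 3728$ ($G = -37429 + 41157 = 3728$)
$\frac{1}{\left(43953 - 36938\right) + G} = \frac{1}{\left(43953 - 36938\right) + 3728} = \frac{1}{7015 + 3728} = \frac{1}{10743}$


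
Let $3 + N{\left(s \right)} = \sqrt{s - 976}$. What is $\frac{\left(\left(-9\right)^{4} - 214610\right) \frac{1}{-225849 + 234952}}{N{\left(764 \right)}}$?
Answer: $\frac{624147}{2011763} + \frac{416098 i \sqrt{53}}{2011763} \approx 0.31025 + 1.5058 i$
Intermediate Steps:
$N{\left(s \right)} = -3 + \sqrt{-976 + s}$ ($N{\left(s \right)} = -3 + \sqrt{s - 976} = -3 + \sqrt{-976 + s}$)
$\frac{\left(\left(-9\right)^{4} - 214610\right) \frac{1}{-225849 + 234952}}{N{\left(764 \right)}} = \frac{\left(\left(-9\right)^{4} - 214610\right) \frac{1}{-225849 + 234952}}{-3 + \sqrt{-976 + 764}} = \frac{\left(6561 - 214610\right) \frac{1}{9103}}{-3 + \sqrt{-212}} = \frac{\left(-208049\right) \frac{1}{9103}}{-3 + 2 i \sqrt{53}} = - \frac{208049}{9103 \left(-3 + 2 i \sqrt{53}\right)}$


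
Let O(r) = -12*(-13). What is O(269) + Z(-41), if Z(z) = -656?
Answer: -500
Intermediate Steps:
O(r) = 156
O(269) + Z(-41) = 156 - 656 = -500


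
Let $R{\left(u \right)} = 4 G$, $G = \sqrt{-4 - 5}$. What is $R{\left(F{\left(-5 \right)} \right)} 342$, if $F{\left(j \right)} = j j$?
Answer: $4104 i \approx 4104.0 i$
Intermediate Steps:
$F{\left(j \right)} = j^{2}$
$G = 3 i$ ($G = \sqrt{-9} = 3 i \approx 3.0 i$)
$R{\left(u \right)} = 12 i$ ($R{\left(u \right)} = 4 \cdot 3 i = 12 i$)
$R{\left(F{\left(-5 \right)} \right)} 342 = 12 i 342 = 4104 i$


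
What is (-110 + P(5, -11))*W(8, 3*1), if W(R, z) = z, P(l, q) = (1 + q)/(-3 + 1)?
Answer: -315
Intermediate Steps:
P(l, q) = -½ - q/2 (P(l, q) = (1 + q)/(-2) = (1 + q)*(-½) = -½ - q/2)
(-110 + P(5, -11))*W(8, 3*1) = (-110 + (-½ - ½*(-11)))*(3*1) = (-110 + (-½ + 11/2))*3 = (-110 + 5)*3 = -105*3 = -315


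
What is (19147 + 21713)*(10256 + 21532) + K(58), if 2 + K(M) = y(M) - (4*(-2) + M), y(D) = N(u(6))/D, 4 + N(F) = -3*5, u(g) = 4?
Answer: 75333742405/58 ≈ 1.2989e+9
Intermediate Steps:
N(F) = -19 (N(F) = -4 - 3*5 = -4 - 15 = -19)
y(D) = -19/D
K(M) = 6 - M - 19/M (K(M) = -2 + (-19/M - (4*(-2) + M)) = -2 + (-19/M - (-8 + M)) = -2 + (-19/M + (8 - M)) = -2 + (8 - M - 19/M) = 6 - M - 19/M)
(19147 + 21713)*(10256 + 21532) + K(58) = (19147 + 21713)*(10256 + 21532) + (6 - 1*58 - 19/58) = 40860*31788 + (6 - 58 - 19*1/58) = 1298857680 + (6 - 58 - 19/58) = 1298857680 - 3035/58 = 75333742405/58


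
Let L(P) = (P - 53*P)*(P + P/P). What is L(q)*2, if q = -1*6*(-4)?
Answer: -62400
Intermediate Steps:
q = 24 (q = -6*(-4) = 24)
L(P) = -52*P*(1 + P) (L(P) = (-52*P)*(P + 1) = (-52*P)*(1 + P) = -52*P*(1 + P))
L(q)*2 = -52*24*(1 + 24)*2 = -52*24*25*2 = -31200*2 = -62400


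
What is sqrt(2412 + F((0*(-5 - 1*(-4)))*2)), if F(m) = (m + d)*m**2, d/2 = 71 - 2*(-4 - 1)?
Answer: 6*sqrt(67) ≈ 49.112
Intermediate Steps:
d = 162 (d = 2*(71 - 2*(-4 - 1)) = 2*(71 - 2*(-5)) = 2*(71 - 1*(-10)) = 2*(71 + 10) = 2*81 = 162)
F(m) = m**2*(162 + m) (F(m) = (m + 162)*m**2 = (162 + m)*m**2 = m**2*(162 + m))
sqrt(2412 + F((0*(-5 - 1*(-4)))*2)) = sqrt(2412 + ((0*(-5 - 1*(-4)))*2)**2*(162 + (0*(-5 - 1*(-4)))*2)) = sqrt(2412 + ((0*(-5 + 4))*2)**2*(162 + (0*(-5 + 4))*2)) = sqrt(2412 + ((0*(-1))*2)**2*(162 + (0*(-1))*2)) = sqrt(2412 + (0*2)**2*(162 + 0*2)) = sqrt(2412 + 0**2*(162 + 0)) = sqrt(2412 + 0*162) = sqrt(2412 + 0) = sqrt(2412) = 6*sqrt(67)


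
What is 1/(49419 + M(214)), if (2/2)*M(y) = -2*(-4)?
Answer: 1/49427 ≈ 2.0232e-5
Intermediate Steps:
M(y) = 8 (M(y) = -2*(-4) = 8)
1/(49419 + M(214)) = 1/(49419 + 8) = 1/49427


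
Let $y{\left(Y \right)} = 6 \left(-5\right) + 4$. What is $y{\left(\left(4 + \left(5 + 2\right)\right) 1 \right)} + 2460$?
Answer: $2434$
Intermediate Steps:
$y{\left(Y \right)} = -26$ ($y{\left(Y \right)} = -30 + 4 = -26$)
$y{\left(\left(4 + \left(5 + 2\right)\right) 1 \right)} + 2460 = -26 + 2460 = 2434$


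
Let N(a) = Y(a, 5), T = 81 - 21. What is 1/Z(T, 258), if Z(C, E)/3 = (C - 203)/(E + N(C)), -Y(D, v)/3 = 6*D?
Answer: 274/143 ≈ 1.9161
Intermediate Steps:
T = 60
Y(D, v) = -18*D
N(a) = -18*a
Z(C, E) = 3*(-203 + C)/(E - 18*C) (Z(C, E) = 3*((C - 203)/(E - 18*C)) = 3*((-203 + C)/(E - 18*C)) = 3*(-203 + C)/(E - 18*C))
1/Z(T, 258) = 1/(3*(203 - 1*60)/(-1*258 + 18*60)) = 1/(3*(203 - 60)/(-258 + 1080)) = 1/(3*143/822) = 1/(3*(1/822)*143) = 1/(143/274) = 274/143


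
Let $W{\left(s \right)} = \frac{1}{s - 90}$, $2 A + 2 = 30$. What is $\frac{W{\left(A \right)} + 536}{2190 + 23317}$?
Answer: $\frac{40735}{1938532} \approx 0.021013$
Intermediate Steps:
$A = 14$ ($A = -1 + \frac{1}{2} \cdot 30 = -1 + 15 = 14$)
$W{\left(s \right)} = \frac{1}{-90 + s}$
$\frac{W{\left(A \right)} + 536}{2190 + 23317} = \frac{\frac{1}{-90 + 14} + 536}{2190 + 23317} = \frac{\frac{1}{-76} + 536}{25507} = \left(- \frac{1}{76} + 536\right) \frac{1}{25507} = \frac{40735}{76} \cdot \frac{1}{25507} = \frac{40735}{1938532}$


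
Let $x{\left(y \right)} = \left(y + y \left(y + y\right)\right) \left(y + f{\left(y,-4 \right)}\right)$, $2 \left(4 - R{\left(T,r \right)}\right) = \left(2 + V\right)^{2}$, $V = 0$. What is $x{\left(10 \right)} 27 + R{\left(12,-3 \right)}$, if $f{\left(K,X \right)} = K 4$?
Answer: $283502$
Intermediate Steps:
$R{\left(T,r \right)} = 2$ ($R{\left(T,r \right)} = 4 - \frac{\left(2 + 0\right)^{2}}{2} = 4 - \frac{2^{2}}{2} = 4 - 2 = 2$)
$f{\left(K,X \right)} = 4 K$
$x{\left(y \right)} = 5 y \left(y + 2 y^{2}\right)$ ($x{\left(y \right)} = \left(y + y \left(y + y\right)\right) \left(y + 4 y\right) = \left(y + y 2 y\right) 5 y = \left(y + 2 y^{2}\right) 5 y = 5 y \left(y + 2 y^{2}\right)$)
$x{\left(10 \right)} 27 + R{\left(12,-3 \right)} = 10^{2} \left(5 + 10 \cdot 10\right) 27 + 2 = 100 \left(5 + 100\right) 27 + 2 = 100 \cdot 105 \cdot 27 + 2 = 10500 \cdot 27 + 2 = 283500 + 2 = 283502$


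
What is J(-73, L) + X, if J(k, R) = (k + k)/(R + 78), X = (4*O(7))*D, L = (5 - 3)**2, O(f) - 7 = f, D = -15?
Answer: -34513/41 ≈ -841.78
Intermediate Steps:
O(f) = 7 + f
L = 4 (L = 2**2 = 4)
X = -840 (X = (4*(7 + 7))*(-15) = (4*14)*(-15) = 56*(-15) = -840)
J(k, R) = 2*k/(78 + R) (J(k, R) = (2*k)/(78 + R) = 2*k/(78 + R))
J(-73, L) + X = 2*(-73)/(78 + 4) - 840 = 2*(-73)/82 - 840 = 2*(-73)*(1/82) - 840 = -73/41 - 840 = -34513/41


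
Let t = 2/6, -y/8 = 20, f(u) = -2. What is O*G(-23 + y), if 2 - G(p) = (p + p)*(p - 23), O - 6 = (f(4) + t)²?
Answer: -5956126/9 ≈ -6.6179e+5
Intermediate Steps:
y = -160 (y = -8*20 = -160)
t = ⅓ (t = 2*(⅙) = ⅓ ≈ 0.33333)
O = 79/9 (O = 6 + (-2 + ⅓)² = 6 + (-5/3)² = 6 + 25/9 = 79/9 ≈ 8.7778)
G(p) = 2 - 2*p*(-23 + p) (G(p) = 2 - (p + p)*(p - 23) = 2 - 2*p*(-23 + p))
O*G(-23 + y) = 79*(2 - 2*(-23 - 160)² + 46*(-23 - 160))/9 = 79*(2 - 2*(-183)² + 46*(-183))/9 = 79*(2 - 2*33489 - 8418)/9 = 79*(2 - 66978 - 8418)/9 = (79/9)*(-75394) = -5956126/9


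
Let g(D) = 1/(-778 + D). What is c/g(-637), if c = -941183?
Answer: 1331773945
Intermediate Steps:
c/g(-637) = -941183/(1/(-778 - 637)) = -941183/(1/(-1415)) = -941183/(-1/1415) = -941183*(-1415) = 1331773945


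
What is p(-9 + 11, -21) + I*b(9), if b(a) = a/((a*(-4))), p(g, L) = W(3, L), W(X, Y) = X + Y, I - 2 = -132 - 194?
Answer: 63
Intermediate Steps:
I = -324 (I = 2 + (-132 - 194) = 2 - 326 = -324)
p(g, L) = 3 + L
b(a) = -¼ (b(a) = a/((-4*a)) = a*(-1/(4*a)) = -¼)
p(-9 + 11, -21) + I*b(9) = (3 - 21) - 324*(-¼) = -18 + 81 = 63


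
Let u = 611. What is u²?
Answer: 373321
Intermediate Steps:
u² = 611² = 373321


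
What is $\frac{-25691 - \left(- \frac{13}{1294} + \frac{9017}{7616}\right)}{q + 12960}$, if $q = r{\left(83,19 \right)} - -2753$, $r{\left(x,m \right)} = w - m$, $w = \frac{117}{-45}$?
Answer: $- \frac{632997614635}{386600947264} \approx -1.6373$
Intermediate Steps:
$w = - \frac{13}{5}$ ($w = 117 \left(- \frac{1}{45}\right) = - \frac{13}{5} \approx -2.6$)
$r{\left(x,m \right)} = - \frac{13}{5} - m$
$q = \frac{13657}{5}$ ($q = \left(- \frac{13}{5} - 19\right) - -2753 = \left(- \frac{13}{5} - 19\right) + 2753 = - \frac{108}{5} + 2753 = \frac{13657}{5} \approx 2731.4$)
$\frac{-25691 - \left(- \frac{13}{1294} + \frac{9017}{7616}\right)}{q + 12960} = \frac{-25691 - \left(- \frac{13}{1294} + \frac{9017}{7616}\right)}{\frac{13657}{5} + 12960} = \frac{-25691 - \frac{5784495}{4927552}}{\frac{78457}{5}} = \left(-25691 + \left(\frac{13}{1294} - \frac{9017}{7616}\right)\right) \frac{5}{78457} = \left(-25691 - \frac{5784495}{4927552}\right) \frac{5}{78457} = \left(- \frac{126599522927}{4927552}\right) \frac{5}{78457} = - \frac{632997614635}{386600947264}$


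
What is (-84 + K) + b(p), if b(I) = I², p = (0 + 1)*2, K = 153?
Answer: 73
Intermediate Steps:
p = 2 (p = 1*2 = 2)
(-84 + K) + b(p) = (-84 + 153) + 2² = 69 + 4 = 73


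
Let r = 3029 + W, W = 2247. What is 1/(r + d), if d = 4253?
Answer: 1/9529 ≈ 0.00010494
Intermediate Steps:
r = 5276 (r = 3029 + 2247 = 5276)
1/(r + d) = 1/(5276 + 4253) = 1/9529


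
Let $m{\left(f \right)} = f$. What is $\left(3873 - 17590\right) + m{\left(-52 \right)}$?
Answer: $-13769$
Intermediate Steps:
$\left(3873 - 17590\right) + m{\left(-52 \right)} = \left(3873 - 17590\right) - 52 = -13717 - 52 = -13769$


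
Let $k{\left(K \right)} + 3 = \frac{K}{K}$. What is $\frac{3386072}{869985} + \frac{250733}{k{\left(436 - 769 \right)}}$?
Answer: $- \frac{218127176861}{1739970} \approx -1.2536 \cdot 10^{5}$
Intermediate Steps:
$k{\left(K \right)} = -2$ ($k{\left(K \right)} = -3 + \frac{K}{K} = -3 + 1 = -2$)
$\frac{3386072}{869985} + \frac{250733}{k{\left(436 - 769 \right)}} = \frac{3386072}{869985} + \frac{250733}{-2} = 3386072 \cdot \frac{1}{869985} + 250733 \left(- \frac{1}{2}\right) = \frac{3386072}{869985} - \frac{250733}{2} = - \frac{218127176861}{1739970}$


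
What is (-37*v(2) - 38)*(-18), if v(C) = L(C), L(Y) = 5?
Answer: 4014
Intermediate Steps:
v(C) = 5
(-37*v(2) - 38)*(-18) = (-37*5 - 38)*(-18) = (-185 - 38)*(-18) = -223*(-18) = 4014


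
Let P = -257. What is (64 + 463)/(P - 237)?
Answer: -527/494 ≈ -1.0668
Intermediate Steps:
(64 + 463)/(P - 237) = (64 + 463)/(-257 - 237) = 527/(-494) = 527*(-1/494) = -527/494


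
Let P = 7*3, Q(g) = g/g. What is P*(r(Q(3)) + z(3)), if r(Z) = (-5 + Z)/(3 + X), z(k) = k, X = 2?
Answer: 231/5 ≈ 46.200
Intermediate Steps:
Q(g) = 1
r(Z) = -1 + Z/5 (r(Z) = (-5 + Z)/(3 + 2) = (-5 + Z)/5 = (-5 + Z)*(⅕) = -1 + Z/5)
P = 21
P*(r(Q(3)) + z(3)) = 21*((-1 + (⅕)*1) + 3) = 21*((-1 + ⅕) + 3) = 21*(-⅘ + 3) = 21*(11/5) = 231/5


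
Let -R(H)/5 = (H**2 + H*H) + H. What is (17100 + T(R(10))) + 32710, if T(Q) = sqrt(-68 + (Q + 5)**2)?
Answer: 49810 + sqrt(1091957) ≈ 50855.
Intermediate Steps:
R(H) = -10*H**2 - 5*H (R(H) = -5*((H**2 + H*H) + H) = -5*((H**2 + H**2) + H) = -5*(2*H**2 + H) = -5*(H + 2*H**2) = -10*H**2 - 5*H)
T(Q) = sqrt(-68 + (5 + Q)**2)
(17100 + T(R(10))) + 32710 = (17100 + sqrt(-68 + (5 - 5*10*(1 + 2*10))**2)) + 32710 = (17100 + sqrt(-68 + (5 - 5*10*(1 + 20))**2)) + 32710 = (17100 + sqrt(-68 + (5 - 5*10*21)**2)) + 32710 = (17100 + sqrt(-68 + (5 - 1050)**2)) + 32710 = (17100 + sqrt(-68 + (-1045)**2)) + 32710 = (17100 + sqrt(-68 + 1092025)) + 32710 = (17100 + sqrt(1091957)) + 32710 = 49810 + sqrt(1091957)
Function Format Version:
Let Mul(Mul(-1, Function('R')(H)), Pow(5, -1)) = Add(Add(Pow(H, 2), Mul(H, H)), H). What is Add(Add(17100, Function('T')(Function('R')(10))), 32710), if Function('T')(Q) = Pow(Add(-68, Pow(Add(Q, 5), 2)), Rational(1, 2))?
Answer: Add(49810, Pow(1091957, Rational(1, 2))) ≈ 50855.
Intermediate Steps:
Function('R')(H) = Add(Mul(-10, Pow(H, 2)), Mul(-5, H)) (Function('R')(H) = Mul(-5, Add(Add(Pow(H, 2), Mul(H, H)), H)) = Mul(-5, Add(Add(Pow(H, 2), Pow(H, 2)), H)) = Mul(-5, Add(Mul(2, Pow(H, 2)), H)) = Mul(-5, Add(H, Mul(2, Pow(H, 2)))) = Add(Mul(-10, Pow(H, 2)), Mul(-5, H)))
Function('T')(Q) = Pow(Add(-68, Pow(Add(5, Q), 2)), Rational(1, 2))
Add(Add(17100, Function('T')(Function('R')(10))), 32710) = Add(Add(17100, Pow(Add(-68, Pow(Add(5, Mul(-5, 10, Add(1, Mul(2, 10)))), 2)), Rational(1, 2))), 32710) = Add(Add(17100, Pow(Add(-68, Pow(Add(5, Mul(-5, 10, Add(1, 20))), 2)), Rational(1, 2))), 32710) = Add(Add(17100, Pow(Add(-68, Pow(Add(5, Mul(-5, 10, 21)), 2)), Rational(1, 2))), 32710) = Add(Add(17100, Pow(Add(-68, Pow(Add(5, -1050), 2)), Rational(1, 2))), 32710) = Add(Add(17100, Pow(Add(-68, Pow(-1045, 2)), Rational(1, 2))), 32710) = Add(Add(17100, Pow(Add(-68, 1092025), Rational(1, 2))), 32710) = Add(Add(17100, Pow(1091957, Rational(1, 2))), 32710) = Add(49810, Pow(1091957, Rational(1, 2)))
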